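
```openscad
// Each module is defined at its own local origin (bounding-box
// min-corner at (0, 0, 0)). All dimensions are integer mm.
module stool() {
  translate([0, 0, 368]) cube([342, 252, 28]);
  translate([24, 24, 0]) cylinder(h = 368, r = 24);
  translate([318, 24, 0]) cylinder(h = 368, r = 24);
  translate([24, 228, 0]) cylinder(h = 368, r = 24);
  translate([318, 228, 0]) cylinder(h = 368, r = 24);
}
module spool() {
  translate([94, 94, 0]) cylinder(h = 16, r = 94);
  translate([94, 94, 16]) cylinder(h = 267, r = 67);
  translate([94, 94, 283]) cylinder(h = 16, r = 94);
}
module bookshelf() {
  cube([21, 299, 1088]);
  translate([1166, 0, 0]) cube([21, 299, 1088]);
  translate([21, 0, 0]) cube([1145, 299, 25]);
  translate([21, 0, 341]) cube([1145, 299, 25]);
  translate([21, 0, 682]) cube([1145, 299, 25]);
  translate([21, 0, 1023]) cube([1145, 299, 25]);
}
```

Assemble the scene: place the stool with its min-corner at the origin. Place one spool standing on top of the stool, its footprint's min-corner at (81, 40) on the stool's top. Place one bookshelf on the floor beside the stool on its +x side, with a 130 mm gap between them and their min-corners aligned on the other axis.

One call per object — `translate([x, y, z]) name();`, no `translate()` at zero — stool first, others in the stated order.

stool();
translate([81, 40, 396]) spool();
translate([472, 0, 0]) bookshelf();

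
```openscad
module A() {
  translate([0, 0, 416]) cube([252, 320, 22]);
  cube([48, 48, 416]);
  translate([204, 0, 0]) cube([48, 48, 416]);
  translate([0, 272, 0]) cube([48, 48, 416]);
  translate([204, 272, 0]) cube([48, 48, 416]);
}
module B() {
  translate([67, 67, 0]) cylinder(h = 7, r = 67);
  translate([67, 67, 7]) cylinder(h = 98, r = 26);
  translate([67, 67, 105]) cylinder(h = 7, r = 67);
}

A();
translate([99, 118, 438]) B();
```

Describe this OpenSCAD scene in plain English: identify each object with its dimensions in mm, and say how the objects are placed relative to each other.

A is a four-legged stool. The seat is a 252×320×22 mm slab whose top surface is at z = 438 mm; four square legs, each 48×48 mm in cross-section, run from the floor (z = 0) to the underside of the seat, each flush with a corner of the seat.

B is a spool: two coaxial disc flanges of radius 67 mm and thickness 7 mm, joined by a core cylinder of radius 26 mm and height 98 mm. The lower flange rests on z = 0 and the three cylinders share a vertical axis.

The spool is on top of the stool.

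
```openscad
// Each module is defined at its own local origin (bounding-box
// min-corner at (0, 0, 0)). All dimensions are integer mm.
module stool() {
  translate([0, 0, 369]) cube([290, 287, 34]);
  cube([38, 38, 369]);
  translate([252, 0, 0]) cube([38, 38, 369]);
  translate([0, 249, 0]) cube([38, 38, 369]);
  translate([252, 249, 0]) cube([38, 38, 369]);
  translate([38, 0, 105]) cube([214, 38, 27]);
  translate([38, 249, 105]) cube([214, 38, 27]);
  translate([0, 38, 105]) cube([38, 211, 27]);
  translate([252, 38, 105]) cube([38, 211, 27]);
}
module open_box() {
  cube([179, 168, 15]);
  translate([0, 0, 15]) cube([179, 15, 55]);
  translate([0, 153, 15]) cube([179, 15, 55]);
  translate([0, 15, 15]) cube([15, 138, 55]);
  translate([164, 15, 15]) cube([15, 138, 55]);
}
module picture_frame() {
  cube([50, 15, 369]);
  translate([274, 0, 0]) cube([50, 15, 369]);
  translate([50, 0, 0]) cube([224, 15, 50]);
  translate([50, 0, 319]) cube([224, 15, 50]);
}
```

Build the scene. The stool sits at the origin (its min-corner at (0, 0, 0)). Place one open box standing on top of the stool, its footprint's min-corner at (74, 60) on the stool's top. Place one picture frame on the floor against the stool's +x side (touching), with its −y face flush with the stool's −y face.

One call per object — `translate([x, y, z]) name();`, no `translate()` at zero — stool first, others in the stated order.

stool();
translate([74, 60, 403]) open_box();
translate([290, 0, 0]) picture_frame();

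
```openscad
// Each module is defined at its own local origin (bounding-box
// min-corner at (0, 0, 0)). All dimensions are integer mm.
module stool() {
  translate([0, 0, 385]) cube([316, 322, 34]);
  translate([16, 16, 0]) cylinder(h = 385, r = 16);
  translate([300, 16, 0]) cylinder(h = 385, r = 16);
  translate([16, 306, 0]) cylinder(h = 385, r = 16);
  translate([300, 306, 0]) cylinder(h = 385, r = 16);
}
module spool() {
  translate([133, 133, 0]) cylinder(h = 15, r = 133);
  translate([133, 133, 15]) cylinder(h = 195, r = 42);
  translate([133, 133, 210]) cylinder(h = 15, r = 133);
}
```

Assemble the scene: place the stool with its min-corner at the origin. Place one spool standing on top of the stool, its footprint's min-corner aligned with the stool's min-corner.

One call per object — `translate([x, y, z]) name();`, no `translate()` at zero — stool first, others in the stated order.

stool();
translate([0, 0, 419]) spool();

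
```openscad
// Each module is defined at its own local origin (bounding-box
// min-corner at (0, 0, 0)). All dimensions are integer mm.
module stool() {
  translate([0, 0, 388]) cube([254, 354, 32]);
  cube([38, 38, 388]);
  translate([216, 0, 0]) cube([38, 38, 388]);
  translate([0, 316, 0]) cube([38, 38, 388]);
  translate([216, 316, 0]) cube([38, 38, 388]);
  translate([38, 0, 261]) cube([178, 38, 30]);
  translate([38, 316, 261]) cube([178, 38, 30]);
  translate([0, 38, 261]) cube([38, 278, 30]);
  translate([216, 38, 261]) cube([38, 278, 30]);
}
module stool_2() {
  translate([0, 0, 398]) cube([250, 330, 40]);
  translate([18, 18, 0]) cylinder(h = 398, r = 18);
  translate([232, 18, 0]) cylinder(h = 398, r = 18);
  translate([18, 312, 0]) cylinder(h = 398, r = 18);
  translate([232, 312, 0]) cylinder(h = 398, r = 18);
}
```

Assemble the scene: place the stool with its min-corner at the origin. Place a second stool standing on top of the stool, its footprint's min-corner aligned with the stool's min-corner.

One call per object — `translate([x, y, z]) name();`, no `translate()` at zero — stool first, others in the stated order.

stool();
translate([0, 0, 420]) stool_2();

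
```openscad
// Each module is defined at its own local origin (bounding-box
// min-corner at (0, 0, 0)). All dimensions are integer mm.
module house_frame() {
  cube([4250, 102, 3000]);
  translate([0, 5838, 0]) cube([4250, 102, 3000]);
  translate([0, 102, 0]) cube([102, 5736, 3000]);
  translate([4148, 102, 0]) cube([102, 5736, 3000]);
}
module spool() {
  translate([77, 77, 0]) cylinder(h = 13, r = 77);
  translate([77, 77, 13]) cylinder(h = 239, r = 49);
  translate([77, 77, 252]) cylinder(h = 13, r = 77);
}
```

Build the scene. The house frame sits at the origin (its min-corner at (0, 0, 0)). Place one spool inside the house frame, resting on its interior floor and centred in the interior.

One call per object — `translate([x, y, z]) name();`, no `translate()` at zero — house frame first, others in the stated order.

house_frame();
translate([2048, 2893, 0]) spool();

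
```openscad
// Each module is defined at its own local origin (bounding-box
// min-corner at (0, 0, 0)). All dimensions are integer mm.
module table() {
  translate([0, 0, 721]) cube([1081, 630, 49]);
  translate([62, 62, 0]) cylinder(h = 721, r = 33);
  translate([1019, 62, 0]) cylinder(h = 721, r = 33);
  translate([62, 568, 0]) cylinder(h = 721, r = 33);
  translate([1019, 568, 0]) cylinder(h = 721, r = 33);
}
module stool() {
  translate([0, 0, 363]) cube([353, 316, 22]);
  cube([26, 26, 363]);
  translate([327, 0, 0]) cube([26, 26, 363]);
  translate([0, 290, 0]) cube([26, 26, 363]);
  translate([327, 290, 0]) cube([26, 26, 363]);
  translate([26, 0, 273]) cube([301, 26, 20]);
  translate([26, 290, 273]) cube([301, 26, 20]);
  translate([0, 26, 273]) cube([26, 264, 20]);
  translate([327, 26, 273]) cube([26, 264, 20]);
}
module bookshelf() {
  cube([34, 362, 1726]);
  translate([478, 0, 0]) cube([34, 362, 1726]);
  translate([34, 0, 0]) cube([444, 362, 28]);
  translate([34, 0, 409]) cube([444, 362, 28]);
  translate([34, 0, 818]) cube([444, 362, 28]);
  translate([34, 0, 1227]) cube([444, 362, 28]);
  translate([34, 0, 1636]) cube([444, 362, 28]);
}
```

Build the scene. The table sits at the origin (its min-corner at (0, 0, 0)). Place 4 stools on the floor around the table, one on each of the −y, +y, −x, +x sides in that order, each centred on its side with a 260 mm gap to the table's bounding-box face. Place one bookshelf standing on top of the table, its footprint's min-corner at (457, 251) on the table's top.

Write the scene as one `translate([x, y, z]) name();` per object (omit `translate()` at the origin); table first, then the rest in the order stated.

table();
translate([364, -576, 0]) stool();
translate([364, 890, 0]) stool();
translate([-613, 157, 0]) stool();
translate([1341, 157, 0]) stool();
translate([457, 251, 770]) bookshelf();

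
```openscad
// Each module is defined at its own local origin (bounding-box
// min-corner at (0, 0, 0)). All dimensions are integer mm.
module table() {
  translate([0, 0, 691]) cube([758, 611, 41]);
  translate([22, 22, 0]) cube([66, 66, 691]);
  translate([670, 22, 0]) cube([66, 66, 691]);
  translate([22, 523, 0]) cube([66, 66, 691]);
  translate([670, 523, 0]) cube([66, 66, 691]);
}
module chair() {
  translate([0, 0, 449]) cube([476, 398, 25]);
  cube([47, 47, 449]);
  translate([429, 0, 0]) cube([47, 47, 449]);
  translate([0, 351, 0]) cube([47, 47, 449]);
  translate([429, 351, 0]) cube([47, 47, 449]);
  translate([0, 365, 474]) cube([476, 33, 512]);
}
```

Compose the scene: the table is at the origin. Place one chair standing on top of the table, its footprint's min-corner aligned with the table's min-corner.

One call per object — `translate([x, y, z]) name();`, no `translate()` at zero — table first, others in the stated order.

table();
translate([0, 0, 732]) chair();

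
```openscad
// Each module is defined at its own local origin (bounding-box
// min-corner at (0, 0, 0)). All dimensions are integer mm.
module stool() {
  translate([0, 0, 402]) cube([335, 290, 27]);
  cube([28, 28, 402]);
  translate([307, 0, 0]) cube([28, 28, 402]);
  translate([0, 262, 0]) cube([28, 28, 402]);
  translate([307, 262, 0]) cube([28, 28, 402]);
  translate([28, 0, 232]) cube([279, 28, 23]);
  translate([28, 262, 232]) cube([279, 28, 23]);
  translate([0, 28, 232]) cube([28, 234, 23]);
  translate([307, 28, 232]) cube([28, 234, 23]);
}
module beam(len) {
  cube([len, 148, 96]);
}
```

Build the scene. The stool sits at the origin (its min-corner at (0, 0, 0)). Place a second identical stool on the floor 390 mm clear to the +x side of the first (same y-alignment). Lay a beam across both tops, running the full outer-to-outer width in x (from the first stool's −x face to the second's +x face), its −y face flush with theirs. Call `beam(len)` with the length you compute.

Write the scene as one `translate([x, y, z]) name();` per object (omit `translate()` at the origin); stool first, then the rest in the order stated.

stool();
translate([725, 0, 0]) stool();
translate([0, 0, 429]) beam(1060);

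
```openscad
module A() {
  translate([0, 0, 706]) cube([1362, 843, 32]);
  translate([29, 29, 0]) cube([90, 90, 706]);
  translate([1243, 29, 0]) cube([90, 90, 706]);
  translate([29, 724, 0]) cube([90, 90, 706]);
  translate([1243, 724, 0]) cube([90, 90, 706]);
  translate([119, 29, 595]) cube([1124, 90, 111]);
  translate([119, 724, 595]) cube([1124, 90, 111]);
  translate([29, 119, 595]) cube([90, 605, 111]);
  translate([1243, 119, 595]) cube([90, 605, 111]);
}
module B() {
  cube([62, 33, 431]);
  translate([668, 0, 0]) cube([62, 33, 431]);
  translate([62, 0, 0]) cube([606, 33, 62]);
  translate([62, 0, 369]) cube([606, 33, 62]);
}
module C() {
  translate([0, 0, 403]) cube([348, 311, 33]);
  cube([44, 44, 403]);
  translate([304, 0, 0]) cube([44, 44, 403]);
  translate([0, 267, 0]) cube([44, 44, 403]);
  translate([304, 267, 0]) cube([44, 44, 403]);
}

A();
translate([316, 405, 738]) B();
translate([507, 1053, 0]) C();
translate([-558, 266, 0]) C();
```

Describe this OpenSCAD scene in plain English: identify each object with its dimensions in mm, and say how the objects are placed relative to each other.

A is a rectangular dining table. The top is 1362×843×32 mm with its upper surface at z = 738 mm. It stands on four 90×90 mm square legs, each inset 29 mm from the nearest pair of top edges, running from the floor to the underside of the top. Four apron rails, 90 mm thick and 111 mm tall, run between adjacent legs with their top edges flush with the underside of the top and their outer faces flush with the legs' outer faces.

B is a picture frame with a 606×307 mm rectangular opening (x by z) and a uniform 62 mm border on every side. Frame depth is 33 mm along y. It is built from two vertical stiles running the full outside height and two horizontal rails spanning the gap between the stiles.

C is a four-legged stool. The seat is 348×311 mm, 33 mm thick, top at z = 436 mm. It stands on four square legs, each 44×44 mm in cross-section, from z = 0 to the seat underside, each flush with a corner of the seat.

The picture frame is on top of the table, centred. Two stools sit around the table at the +y, −x sides.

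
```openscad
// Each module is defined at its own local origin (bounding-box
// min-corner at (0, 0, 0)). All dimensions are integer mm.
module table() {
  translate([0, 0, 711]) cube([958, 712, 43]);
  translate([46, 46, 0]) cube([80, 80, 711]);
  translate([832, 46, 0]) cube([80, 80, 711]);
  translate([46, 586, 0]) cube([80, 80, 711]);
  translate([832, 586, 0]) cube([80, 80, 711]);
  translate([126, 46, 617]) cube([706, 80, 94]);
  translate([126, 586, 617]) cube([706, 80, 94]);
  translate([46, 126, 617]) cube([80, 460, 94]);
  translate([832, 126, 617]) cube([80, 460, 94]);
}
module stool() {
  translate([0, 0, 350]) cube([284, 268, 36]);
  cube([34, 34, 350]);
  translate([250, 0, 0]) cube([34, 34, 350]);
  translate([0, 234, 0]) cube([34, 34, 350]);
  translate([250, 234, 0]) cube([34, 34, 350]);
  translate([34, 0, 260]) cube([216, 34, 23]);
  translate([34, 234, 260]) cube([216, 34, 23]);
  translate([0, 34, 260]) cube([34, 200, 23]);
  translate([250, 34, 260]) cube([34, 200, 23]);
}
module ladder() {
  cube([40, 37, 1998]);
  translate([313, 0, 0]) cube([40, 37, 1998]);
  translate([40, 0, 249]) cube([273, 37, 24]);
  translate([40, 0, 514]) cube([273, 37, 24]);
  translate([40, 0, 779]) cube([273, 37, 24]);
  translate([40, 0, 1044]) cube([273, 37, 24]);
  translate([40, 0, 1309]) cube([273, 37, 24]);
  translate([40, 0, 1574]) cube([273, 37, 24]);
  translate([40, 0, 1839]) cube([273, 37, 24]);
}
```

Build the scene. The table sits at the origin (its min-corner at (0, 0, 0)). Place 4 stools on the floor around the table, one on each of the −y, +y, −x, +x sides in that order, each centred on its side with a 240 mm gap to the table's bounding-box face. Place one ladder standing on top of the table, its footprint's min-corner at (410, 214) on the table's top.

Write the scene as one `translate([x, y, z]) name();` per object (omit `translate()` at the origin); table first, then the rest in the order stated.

table();
translate([337, -508, 0]) stool();
translate([337, 952, 0]) stool();
translate([-524, 222, 0]) stool();
translate([1198, 222, 0]) stool();
translate([410, 214, 754]) ladder();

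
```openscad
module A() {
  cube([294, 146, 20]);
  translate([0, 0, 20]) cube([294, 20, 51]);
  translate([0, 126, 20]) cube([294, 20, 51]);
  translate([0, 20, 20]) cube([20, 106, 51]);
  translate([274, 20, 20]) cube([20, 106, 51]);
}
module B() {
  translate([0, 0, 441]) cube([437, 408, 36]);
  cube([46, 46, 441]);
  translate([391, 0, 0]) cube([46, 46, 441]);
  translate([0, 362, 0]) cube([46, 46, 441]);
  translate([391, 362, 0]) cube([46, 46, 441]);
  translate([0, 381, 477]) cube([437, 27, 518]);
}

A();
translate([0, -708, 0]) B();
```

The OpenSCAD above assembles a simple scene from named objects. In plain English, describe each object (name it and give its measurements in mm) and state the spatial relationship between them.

A is an open storage box with external size 294×146×71 mm and wall thickness 20 mm (the base is also 20 mm thick). The base covers the whole footprint; the four walls stand on the base, with the y-facing walls full-width and the x-facing walls fitting between their inner faces.

B is a chair. The seat is a 437×408×36 mm slab with its top at z = 477 mm, on four 46×46 mm corner legs (flush with the seat edges, standing on z = 0). A flat backrest 27 mm thick, 518 mm tall, spans the full seat width and rises from the seat top along its +y edge, rear face flush with the rear of the seat.

The chair is on the floor beside the open box on its −y side.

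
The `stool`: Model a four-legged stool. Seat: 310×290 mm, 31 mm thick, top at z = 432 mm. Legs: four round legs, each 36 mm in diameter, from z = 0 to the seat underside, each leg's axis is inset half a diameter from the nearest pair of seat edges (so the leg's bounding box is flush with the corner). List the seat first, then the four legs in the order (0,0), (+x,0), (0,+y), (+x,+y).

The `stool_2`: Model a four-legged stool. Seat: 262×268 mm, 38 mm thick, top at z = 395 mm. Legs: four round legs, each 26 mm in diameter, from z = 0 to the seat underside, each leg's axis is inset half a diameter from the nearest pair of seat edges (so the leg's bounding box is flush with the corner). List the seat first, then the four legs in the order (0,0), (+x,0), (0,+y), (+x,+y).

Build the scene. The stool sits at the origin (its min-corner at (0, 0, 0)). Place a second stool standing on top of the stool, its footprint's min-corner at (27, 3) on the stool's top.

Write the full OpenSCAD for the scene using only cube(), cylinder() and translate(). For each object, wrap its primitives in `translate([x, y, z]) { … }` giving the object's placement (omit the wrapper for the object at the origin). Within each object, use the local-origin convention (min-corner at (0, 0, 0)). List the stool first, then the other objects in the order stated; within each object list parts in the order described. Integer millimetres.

translate([0, 0, 401]) cube([310, 290, 31]);
translate([18, 18, 0]) cylinder(h = 401, r = 18);
translate([292, 18, 0]) cylinder(h = 401, r = 18);
translate([18, 272, 0]) cylinder(h = 401, r = 18);
translate([292, 272, 0]) cylinder(h = 401, r = 18);
translate([27, 3, 432]) {
  translate([0, 0, 357]) cube([262, 268, 38]);
  translate([13, 13, 0]) cylinder(h = 357, r = 13);
  translate([249, 13, 0]) cylinder(h = 357, r = 13);
  translate([13, 255, 0]) cylinder(h = 357, r = 13);
  translate([249, 255, 0]) cylinder(h = 357, r = 13);
}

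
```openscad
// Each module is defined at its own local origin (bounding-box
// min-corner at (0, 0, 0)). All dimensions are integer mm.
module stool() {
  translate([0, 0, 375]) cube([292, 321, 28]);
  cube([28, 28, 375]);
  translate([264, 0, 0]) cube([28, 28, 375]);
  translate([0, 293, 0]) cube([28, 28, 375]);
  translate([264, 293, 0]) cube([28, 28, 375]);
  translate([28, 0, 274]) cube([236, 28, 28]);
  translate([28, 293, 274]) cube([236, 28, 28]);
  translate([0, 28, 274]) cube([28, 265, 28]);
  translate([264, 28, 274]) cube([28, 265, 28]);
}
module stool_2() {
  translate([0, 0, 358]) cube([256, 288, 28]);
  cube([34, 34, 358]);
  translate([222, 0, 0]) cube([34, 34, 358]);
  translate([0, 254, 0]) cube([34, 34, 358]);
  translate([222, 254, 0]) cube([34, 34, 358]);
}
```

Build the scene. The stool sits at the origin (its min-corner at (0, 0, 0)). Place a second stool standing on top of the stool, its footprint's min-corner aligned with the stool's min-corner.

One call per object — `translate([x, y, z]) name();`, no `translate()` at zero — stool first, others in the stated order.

stool();
translate([0, 0, 403]) stool_2();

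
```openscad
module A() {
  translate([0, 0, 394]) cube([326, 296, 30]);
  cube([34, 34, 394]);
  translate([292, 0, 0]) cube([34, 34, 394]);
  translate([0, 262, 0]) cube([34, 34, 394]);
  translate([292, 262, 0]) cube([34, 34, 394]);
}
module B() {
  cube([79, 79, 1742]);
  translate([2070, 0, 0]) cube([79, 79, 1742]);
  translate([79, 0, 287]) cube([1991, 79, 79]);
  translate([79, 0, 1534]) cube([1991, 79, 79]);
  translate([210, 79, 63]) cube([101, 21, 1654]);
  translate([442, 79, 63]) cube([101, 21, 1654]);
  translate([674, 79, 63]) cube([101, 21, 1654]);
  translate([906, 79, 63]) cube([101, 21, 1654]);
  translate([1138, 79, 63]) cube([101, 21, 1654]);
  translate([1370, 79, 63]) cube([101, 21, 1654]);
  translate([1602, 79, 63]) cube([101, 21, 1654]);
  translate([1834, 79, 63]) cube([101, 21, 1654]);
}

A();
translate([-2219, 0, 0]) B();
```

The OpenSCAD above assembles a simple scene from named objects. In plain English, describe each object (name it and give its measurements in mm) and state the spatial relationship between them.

A is a simple wooden stool: a rectangular seat 326 mm (x) by 296 mm (y), 30 mm thick, top face at z = 424 mm, on four square legs, each 34×34 mm in cross-section. The legs rest on z = 0, each flush with a corner of the seat.

B is a fence section. Two 79×79 mm posts, 1742 mm tall, stand on the floor with a clear span of 1991 mm between their inner faces. Two horizontal rails of 79×79 mm section span the gap between the posts with their undersides at z = 287 mm and z = 1534 mm, flush with the posts' −y face. 8 pickets, each 101 mm wide, 21 mm thick and 1654 mm tall, are fixed to the +y face of the rails with their bottoms at z = 63 mm, evenly spaced across the span with equal gaps (rounded down to the nearest mm) at the −x end and between each pair — any rounding remainder accumulates at the +x end.

The fence section is on the floor beside the stool on its −x side.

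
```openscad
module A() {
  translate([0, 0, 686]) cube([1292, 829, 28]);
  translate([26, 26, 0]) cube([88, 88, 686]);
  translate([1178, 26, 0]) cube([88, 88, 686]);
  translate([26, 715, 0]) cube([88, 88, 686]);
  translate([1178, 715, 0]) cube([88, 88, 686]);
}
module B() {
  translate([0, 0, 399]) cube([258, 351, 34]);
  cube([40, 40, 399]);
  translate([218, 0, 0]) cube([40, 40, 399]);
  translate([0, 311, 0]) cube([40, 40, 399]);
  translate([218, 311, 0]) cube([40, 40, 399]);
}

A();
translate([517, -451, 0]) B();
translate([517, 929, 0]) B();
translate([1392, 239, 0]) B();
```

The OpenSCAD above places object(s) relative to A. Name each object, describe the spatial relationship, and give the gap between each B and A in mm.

Each stool's nearest face is 100 mm from the table's bounding box.

A is a table. B is a stool. Three stools sit around the table at the −y, +y, +x sides. The gap between each stool and the table is 100 mm.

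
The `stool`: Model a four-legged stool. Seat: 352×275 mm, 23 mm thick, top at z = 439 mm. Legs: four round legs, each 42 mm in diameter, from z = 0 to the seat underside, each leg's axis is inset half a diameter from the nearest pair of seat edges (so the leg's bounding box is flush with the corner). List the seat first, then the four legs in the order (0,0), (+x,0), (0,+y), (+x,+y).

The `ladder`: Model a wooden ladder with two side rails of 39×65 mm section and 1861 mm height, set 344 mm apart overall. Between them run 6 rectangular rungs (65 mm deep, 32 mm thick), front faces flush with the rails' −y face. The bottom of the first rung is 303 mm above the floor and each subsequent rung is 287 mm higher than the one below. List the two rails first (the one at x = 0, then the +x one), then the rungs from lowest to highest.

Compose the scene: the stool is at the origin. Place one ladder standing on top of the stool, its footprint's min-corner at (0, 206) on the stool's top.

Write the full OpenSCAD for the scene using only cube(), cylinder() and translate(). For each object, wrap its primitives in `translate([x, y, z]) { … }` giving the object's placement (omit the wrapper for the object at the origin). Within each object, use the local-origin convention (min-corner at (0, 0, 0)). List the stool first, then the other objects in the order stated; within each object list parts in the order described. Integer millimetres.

translate([0, 0, 416]) cube([352, 275, 23]);
translate([21, 21, 0]) cylinder(h = 416, r = 21);
translate([331, 21, 0]) cylinder(h = 416, r = 21);
translate([21, 254, 0]) cylinder(h = 416, r = 21);
translate([331, 254, 0]) cylinder(h = 416, r = 21);
translate([0, 206, 439]) {
  cube([39, 65, 1861]);
  translate([305, 0, 0]) cube([39, 65, 1861]);
  translate([39, 0, 303]) cube([266, 65, 32]);
  translate([39, 0, 590]) cube([266, 65, 32]);
  translate([39, 0, 877]) cube([266, 65, 32]);
  translate([39, 0, 1164]) cube([266, 65, 32]);
  translate([39, 0, 1451]) cube([266, 65, 32]);
  translate([39, 0, 1738]) cube([266, 65, 32]);
}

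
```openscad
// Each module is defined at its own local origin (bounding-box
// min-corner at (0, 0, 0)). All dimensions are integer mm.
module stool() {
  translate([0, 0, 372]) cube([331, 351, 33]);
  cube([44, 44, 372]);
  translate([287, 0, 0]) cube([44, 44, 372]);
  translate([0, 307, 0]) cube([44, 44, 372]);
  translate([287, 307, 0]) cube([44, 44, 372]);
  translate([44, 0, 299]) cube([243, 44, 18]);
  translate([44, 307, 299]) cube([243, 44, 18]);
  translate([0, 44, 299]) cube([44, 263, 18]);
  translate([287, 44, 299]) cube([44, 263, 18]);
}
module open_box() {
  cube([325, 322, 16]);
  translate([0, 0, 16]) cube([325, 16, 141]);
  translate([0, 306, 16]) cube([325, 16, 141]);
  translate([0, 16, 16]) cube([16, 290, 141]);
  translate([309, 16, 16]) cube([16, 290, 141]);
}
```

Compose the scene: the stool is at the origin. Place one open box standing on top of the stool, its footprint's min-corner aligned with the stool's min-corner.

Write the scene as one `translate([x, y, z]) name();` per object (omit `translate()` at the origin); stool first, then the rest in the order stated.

stool();
translate([0, 0, 405]) open_box();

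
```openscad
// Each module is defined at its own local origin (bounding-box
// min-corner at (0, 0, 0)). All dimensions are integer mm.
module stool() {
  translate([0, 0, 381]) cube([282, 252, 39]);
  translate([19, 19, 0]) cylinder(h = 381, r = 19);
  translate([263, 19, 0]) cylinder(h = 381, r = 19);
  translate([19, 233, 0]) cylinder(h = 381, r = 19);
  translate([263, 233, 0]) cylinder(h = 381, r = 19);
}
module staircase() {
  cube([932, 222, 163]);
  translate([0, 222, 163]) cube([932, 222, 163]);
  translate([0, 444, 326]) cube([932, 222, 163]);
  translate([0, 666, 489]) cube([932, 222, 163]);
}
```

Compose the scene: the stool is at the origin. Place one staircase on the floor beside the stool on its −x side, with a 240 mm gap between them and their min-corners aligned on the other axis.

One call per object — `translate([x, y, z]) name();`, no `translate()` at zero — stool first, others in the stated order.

stool();
translate([-1172, 0, 0]) staircase();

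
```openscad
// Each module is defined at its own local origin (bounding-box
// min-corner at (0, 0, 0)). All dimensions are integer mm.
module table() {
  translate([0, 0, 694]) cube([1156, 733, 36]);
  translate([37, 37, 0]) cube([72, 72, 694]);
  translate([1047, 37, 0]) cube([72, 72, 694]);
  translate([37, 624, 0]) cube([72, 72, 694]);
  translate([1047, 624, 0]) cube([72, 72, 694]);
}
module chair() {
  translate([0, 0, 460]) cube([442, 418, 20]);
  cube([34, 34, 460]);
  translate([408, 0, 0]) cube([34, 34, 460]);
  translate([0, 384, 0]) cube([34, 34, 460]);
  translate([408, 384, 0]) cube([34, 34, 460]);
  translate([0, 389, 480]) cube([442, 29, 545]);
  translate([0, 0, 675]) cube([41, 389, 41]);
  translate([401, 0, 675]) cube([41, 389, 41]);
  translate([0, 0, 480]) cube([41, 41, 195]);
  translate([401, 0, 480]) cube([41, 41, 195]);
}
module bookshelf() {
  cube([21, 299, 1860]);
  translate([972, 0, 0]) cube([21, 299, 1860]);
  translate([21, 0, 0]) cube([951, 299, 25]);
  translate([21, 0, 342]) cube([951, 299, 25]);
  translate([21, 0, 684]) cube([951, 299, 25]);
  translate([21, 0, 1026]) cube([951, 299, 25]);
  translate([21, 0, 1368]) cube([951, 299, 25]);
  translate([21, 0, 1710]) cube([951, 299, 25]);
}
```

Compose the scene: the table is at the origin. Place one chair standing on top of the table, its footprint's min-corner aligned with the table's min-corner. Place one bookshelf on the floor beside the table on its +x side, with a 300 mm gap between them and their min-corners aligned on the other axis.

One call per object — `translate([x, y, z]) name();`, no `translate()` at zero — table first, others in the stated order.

table();
translate([0, 0, 730]) chair();
translate([1456, 0, 0]) bookshelf();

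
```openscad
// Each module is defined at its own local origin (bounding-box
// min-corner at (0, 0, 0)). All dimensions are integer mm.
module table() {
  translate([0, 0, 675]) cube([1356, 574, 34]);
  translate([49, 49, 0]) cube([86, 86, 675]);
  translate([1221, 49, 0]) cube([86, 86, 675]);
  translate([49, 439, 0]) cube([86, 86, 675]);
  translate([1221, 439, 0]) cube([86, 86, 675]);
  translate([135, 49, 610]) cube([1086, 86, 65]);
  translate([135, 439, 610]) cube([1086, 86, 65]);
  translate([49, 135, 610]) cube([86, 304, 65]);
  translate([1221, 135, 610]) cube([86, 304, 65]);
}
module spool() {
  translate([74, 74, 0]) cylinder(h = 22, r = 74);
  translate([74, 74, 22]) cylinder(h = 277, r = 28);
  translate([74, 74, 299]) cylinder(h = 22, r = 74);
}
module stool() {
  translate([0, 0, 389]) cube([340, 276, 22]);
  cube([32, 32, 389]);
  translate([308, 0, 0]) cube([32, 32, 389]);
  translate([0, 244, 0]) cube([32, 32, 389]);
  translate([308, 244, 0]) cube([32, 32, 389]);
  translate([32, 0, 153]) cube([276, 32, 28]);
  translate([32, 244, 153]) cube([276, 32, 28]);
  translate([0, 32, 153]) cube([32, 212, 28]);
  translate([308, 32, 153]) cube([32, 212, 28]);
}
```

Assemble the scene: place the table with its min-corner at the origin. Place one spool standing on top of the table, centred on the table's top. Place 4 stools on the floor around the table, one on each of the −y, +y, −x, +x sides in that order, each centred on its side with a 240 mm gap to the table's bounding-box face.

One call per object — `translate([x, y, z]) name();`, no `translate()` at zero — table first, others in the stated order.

table();
translate([604, 213, 709]) spool();
translate([508, -516, 0]) stool();
translate([508, 814, 0]) stool();
translate([-580, 149, 0]) stool();
translate([1596, 149, 0]) stool();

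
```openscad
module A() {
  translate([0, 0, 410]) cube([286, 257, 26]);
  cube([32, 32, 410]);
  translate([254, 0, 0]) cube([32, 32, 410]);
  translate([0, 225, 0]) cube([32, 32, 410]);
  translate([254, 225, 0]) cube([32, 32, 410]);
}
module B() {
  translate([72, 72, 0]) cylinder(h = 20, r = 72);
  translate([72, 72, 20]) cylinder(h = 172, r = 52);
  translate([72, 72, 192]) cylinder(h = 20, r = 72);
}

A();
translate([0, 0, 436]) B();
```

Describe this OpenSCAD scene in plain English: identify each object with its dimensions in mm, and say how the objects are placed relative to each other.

A is a four-legged stool. The seat is 286×257 mm, 26 mm thick, top at z = 436 mm. It stands on four square legs, each 32×32 mm in cross-section, from z = 0 to the seat underside, each flush with a corner of the seat.

B is a spool: two coaxial disc flanges of radius 72 mm and thickness 20 mm, joined by a core cylinder of radius 52 mm and height 172 mm. The lower flange rests on z = 0 and the three cylinders share a vertical axis.

The spool is on top of the stool.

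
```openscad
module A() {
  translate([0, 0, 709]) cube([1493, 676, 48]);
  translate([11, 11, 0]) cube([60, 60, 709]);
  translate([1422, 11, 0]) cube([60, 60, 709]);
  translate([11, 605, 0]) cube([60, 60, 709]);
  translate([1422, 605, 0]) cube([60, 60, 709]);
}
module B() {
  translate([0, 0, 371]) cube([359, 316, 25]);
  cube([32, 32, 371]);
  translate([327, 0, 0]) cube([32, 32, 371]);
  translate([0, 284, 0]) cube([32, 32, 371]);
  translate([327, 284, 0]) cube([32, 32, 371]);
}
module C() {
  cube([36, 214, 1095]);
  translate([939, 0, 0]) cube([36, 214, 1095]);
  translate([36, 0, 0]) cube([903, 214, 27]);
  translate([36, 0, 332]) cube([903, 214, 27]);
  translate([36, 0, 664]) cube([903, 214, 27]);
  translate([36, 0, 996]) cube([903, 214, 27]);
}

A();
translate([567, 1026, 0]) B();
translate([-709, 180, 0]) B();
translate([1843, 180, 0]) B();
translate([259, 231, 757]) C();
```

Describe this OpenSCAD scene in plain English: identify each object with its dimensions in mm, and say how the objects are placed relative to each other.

A is a rectangular dining table. The top is 1493×676×48 mm with its upper surface at z = 757 mm. It stands on four 60×60 mm square legs, each inset 11 mm from the nearest pair of top edges, running from the floor to the underside of the top.

B is a four-legged stool. The seat is 359×316 mm, 25 mm thick, top at z = 396 mm. It stands on four square legs, each 32×32 mm in cross-section, from z = 0 to the seat underside, each flush with a corner of the seat.

C is a bookshelf 975 mm wide overall, 214 mm deep and 1095 mm tall. The two sides are 36 mm thick vertical panels. 4 horizontal shelves of 27 mm thickness span between the inner faces of the sides; the lowest shelf sits on the floor and shelves are stacked with a clear vertical gap of 305 mm between each pair.

Three stools sit around the table at the +y, −x, +x sides. The bookshelf is on top of the table, centred.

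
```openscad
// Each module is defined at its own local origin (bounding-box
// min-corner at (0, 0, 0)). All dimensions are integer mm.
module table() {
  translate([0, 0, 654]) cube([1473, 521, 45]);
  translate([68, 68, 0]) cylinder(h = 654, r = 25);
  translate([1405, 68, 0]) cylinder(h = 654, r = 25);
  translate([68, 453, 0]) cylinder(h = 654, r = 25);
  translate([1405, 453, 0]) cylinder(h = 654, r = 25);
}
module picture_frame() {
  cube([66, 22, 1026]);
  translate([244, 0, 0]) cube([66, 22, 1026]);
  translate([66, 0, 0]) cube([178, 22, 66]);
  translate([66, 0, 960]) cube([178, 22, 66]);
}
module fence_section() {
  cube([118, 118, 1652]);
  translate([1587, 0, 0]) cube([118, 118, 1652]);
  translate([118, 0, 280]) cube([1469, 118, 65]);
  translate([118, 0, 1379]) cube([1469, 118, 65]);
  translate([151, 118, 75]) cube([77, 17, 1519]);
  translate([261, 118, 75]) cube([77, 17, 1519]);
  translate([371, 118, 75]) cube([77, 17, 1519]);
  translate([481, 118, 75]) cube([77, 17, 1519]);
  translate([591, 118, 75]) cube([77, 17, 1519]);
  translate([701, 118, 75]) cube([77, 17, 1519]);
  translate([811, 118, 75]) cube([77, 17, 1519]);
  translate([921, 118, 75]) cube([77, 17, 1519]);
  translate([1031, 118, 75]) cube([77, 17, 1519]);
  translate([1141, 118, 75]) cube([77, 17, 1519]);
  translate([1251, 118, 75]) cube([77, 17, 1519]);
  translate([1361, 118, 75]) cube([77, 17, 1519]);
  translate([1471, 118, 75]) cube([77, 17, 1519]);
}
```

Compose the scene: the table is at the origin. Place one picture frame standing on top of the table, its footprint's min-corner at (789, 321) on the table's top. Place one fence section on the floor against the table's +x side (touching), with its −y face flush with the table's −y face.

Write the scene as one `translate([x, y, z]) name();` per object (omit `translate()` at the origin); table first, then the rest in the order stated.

table();
translate([789, 321, 699]) picture_frame();
translate([1473, 0, 0]) fence_section();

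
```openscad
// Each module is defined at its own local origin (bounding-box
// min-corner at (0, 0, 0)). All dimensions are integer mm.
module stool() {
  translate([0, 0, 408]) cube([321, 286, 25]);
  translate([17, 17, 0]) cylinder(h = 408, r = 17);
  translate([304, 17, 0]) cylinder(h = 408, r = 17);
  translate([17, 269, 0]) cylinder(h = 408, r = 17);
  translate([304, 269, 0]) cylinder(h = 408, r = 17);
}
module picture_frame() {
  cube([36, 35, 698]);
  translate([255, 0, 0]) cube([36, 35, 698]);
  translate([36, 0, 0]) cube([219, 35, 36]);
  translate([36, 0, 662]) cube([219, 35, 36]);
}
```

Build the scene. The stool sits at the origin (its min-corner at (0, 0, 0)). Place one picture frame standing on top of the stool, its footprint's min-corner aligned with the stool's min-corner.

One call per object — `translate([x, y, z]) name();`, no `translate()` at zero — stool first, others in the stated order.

stool();
translate([0, 0, 433]) picture_frame();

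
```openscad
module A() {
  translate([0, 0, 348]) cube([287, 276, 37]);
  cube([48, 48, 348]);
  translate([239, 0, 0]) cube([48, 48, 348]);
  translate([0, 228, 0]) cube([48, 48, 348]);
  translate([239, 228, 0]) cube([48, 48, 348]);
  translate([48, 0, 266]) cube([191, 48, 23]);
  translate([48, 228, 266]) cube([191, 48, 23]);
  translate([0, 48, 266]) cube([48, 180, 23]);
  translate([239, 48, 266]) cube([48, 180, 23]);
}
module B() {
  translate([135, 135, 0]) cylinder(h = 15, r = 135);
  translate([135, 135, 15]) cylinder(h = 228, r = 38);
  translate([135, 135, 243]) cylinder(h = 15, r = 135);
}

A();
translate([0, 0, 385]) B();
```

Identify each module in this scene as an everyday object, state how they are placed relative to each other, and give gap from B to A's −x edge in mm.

A is a stool. B is a spool. The spool is on top of the stool. The gap from the spool to the stool's −x edge is 0 mm.

The spool's min-x is at 0; the stool's min-x is 0; gap = 0 mm.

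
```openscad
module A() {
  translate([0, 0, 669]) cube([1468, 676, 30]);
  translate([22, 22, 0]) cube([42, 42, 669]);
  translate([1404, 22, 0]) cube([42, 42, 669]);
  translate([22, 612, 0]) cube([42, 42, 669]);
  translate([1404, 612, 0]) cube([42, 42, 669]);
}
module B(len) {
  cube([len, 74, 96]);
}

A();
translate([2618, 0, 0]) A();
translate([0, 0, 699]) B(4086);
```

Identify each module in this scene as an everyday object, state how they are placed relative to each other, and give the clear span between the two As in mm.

A is a table. B is a beam. A beam spans the tops of two tables. The clear span between the two tables is 1150 mm.

Second table starts at x = 2618; first ends at x = 1468; clear span = 2618 − 1468 = 1150 mm.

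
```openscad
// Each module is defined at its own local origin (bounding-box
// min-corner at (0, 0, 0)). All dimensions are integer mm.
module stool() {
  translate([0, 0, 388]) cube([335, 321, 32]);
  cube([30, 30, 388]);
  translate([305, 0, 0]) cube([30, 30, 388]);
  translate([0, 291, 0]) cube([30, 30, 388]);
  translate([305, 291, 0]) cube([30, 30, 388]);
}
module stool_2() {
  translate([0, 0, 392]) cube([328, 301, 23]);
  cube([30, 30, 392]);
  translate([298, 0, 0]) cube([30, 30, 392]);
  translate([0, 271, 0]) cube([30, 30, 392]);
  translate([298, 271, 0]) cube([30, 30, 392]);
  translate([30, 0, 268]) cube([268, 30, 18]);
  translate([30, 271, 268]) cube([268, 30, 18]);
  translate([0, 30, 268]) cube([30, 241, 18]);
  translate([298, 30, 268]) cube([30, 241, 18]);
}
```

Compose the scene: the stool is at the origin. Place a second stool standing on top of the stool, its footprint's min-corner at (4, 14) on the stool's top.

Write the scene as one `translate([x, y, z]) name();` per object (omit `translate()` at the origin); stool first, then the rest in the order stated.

stool();
translate([4, 14, 420]) stool_2();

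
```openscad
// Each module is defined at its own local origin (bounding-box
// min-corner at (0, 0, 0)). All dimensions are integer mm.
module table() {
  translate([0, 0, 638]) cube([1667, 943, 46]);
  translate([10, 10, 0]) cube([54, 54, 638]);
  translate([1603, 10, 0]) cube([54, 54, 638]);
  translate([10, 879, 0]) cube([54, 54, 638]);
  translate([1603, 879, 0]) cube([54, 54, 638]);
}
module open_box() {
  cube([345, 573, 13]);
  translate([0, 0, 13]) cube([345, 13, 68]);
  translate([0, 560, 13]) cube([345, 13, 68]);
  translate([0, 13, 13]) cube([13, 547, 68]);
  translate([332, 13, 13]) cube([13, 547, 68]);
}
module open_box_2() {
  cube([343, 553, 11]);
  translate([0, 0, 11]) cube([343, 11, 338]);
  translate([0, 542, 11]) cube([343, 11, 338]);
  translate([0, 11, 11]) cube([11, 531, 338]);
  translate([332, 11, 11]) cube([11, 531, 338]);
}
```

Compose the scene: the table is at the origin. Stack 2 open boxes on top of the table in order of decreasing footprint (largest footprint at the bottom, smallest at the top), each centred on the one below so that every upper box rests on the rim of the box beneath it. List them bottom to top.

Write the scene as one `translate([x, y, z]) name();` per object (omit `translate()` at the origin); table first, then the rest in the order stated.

table();
translate([661, 185, 684]) open_box();
translate([662, 195, 765]) open_box_2();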